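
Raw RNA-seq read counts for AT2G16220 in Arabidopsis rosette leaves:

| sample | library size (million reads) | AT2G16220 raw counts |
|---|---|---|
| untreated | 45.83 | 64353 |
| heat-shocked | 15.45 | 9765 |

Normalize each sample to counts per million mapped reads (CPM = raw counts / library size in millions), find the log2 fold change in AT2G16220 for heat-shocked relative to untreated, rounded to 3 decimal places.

CPM(untreated) = 64353 / 45.83 = 1404.1676
CPM(heat-shocked) = 9765 / 15.45 = 632.0388
Fold change = 632.0388 / 1404.1676 = 0.45012
log2(0.45012) = -1.1516

-1.152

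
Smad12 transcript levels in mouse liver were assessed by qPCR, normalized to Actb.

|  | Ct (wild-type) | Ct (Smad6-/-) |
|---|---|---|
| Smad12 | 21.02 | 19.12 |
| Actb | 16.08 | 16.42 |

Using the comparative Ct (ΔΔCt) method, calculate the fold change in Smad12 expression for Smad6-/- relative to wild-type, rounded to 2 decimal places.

ΔCt(wild-type) = 21.020 − 16.080 = 4.940
ΔCt(Smad6-/-) = 19.120 − 16.420 = 2.700
ΔΔCt = 2.700 − 4.940 = -2.240
Fold change = 2^(−(-2.240)) = 2^2.240 = 4.724

4.72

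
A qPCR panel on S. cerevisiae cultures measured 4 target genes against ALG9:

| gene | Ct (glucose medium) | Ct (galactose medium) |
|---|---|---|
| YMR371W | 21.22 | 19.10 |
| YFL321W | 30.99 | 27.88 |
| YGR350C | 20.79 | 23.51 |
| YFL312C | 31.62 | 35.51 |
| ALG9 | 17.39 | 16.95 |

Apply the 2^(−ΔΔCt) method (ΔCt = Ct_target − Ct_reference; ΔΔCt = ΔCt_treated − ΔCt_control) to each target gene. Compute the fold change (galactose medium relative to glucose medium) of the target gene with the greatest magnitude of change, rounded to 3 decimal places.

YMR371W: ΔΔCt = (19.10−16.95) − (21.22−17.39) = 2.15 − 3.83 = -1.68; fold change = 2^1.68 = 3.204
YFL321W: ΔΔCt = (27.88−16.95) − (30.99−17.39) = 10.93 − 13.60 = -2.67; fold change = 2^2.67 = 6.364
YGR350C: ΔΔCt = (23.51−16.95) − (20.79−17.39) = 6.56 − 3.40 = 3.16; fold change = 2^-3.16 = 0.112
YFL312C: ΔΔCt = (35.51−16.95) − (31.62−17.39) = 18.56 − 14.23 = 4.33; fold change = 2^-4.33 = 0.050
YFL312C has the largest |ΔΔCt| = 4.33.

0.050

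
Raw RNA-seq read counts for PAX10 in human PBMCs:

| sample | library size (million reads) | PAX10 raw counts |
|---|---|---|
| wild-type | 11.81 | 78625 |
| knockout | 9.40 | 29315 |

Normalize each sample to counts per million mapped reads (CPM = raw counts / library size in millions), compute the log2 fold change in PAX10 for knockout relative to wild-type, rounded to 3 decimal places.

-1.094

CPM(wild-type) = 78625 / 11.81 = 6657.4936
CPM(knockout) = 29315 / 9.40 = 3118.6170
Fold change = 3118.6170 / 6657.4936 = 0.46844
log2(0.46844) = -1.0941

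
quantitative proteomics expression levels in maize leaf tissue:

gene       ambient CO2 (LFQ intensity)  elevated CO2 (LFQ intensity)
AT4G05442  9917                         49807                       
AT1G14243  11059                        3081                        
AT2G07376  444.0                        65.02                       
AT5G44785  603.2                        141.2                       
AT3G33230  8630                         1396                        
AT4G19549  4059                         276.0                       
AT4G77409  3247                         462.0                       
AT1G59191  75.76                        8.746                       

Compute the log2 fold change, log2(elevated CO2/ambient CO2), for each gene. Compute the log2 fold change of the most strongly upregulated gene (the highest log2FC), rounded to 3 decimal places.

log2(49807/9917) = 2.328  (AT4G05442)
log2(3081/11059) = -1.844  (AT1G14243)
log2(65.02/444.0) = -2.772  (AT2G07376)
log2(141.2/603.2) = -2.095  (AT5G44785)
log2(1396/8630) = -2.628  (AT3G33230)
log2(276.0/4059) = -3.878  (AT4G19549)
log2(462.0/3247) = -2.813  (AT4G77409)
log2(8.746/75.76) = -3.115  (AT1G59191)
AT4G05442 is most strongly upregulated.

2.328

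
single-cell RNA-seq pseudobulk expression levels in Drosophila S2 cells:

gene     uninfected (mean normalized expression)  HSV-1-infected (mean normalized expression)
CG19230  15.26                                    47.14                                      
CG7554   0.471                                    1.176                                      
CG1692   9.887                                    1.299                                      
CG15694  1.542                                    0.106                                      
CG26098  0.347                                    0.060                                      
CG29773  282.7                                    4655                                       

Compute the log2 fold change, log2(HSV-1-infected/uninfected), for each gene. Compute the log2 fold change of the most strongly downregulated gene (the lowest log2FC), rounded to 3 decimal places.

log2(47.14/15.26) = 1.627  (CG19230)
log2(1.176/0.471) = 1.320  (CG7554)
log2(1.299/9.887) = -2.928  (CG1692)
log2(0.106/1.542) = -3.863  (CG15694)
log2(0.060/0.347) = -2.532  (CG26098)
log2(4655/282.7) = 4.041  (CG29773)
CG15694 is most strongly downregulated.

-3.863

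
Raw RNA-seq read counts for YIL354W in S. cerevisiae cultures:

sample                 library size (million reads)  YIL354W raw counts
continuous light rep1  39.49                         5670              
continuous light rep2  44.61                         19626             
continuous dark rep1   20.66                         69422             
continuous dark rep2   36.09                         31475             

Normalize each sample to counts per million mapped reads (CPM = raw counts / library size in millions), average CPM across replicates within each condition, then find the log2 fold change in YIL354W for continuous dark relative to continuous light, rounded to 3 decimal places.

2.859

CPM(continuous light rep1) = 5670 / 39.49 = 143.5807
CPM(continuous light rep2) = 19626 / 44.61 = 439.9462
CPM(continuous dark rep1) = 69422 / 20.66 = 3360.2130
CPM(continuous dark rep2) = 31475 / 36.09 = 872.1252
mean CPM(continuous light) = 291.7634; mean CPM(continuous dark) = 2116.1691
Fold change = 2116.1691 / 291.7634 = 7.25303
log2(7.25303) = 2.8586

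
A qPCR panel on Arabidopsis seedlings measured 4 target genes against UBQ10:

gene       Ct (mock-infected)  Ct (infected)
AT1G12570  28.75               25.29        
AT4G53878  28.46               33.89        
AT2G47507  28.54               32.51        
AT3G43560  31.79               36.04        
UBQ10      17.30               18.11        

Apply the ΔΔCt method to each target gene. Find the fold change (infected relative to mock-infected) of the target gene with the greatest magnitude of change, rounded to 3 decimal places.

0.041

AT1G12570: ΔΔCt = (25.29−18.11) − (28.75−17.30) = 7.18 − 11.45 = -4.27; fold change = 2^4.27 = 19.293
AT4G53878: ΔΔCt = (33.89−18.11) − (28.46−17.30) = 15.78 − 11.16 = 4.62; fold change = 2^-4.62 = 0.041
AT2G47507: ΔΔCt = (32.51−18.11) − (28.54−17.30) = 14.40 − 11.24 = 3.16; fold change = 2^-3.16 = 0.112
AT3G43560: ΔΔCt = (36.04−18.11) − (31.79−17.30) = 17.93 − 14.49 = 3.44; fold change = 2^-3.44 = 0.092
AT4G53878 has the largest |ΔΔCt| = 4.62.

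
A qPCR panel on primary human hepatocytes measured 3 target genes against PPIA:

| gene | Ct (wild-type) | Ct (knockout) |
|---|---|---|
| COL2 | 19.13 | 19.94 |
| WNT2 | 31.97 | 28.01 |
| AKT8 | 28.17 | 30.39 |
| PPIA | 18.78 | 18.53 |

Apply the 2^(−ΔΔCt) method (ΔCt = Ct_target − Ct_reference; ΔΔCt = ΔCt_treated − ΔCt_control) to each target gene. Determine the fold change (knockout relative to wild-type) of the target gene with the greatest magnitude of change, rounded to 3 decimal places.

13.086

COL2: ΔΔCt = (19.94−18.53) − (19.13−18.78) = 1.41 − 0.35 = 1.06; fold change = 2^-1.06 = 0.480
WNT2: ΔΔCt = (28.01−18.53) − (31.97−18.78) = 9.48 − 13.19 = -3.71; fold change = 2^3.71 = 13.086
AKT8: ΔΔCt = (30.39−18.53) − (28.17−18.78) = 11.86 − 9.39 = 2.47; fold change = 2^-2.47 = 0.180
WNT2 has the largest |ΔΔCt| = 3.71.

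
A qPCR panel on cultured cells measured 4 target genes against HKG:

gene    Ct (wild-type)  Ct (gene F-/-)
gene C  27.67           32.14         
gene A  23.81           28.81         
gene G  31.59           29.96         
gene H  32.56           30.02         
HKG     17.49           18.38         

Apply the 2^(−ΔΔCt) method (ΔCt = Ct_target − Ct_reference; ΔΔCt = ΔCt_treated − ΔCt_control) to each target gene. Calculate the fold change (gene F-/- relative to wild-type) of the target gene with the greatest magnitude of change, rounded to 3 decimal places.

gene C: ΔΔCt = (32.14−18.38) − (27.67−17.49) = 13.76 − 10.18 = 3.58; fold change = 2^-3.58 = 0.084
gene A: ΔΔCt = (28.81−18.38) − (23.81−17.49) = 10.43 − 6.32 = 4.11; fold change = 2^-4.11 = 0.058
gene G: ΔΔCt = (29.96−18.38) − (31.59−17.49) = 11.58 − 14.10 = -2.52; fold change = 2^2.52 = 5.736
gene H: ΔΔCt = (30.02−18.38) − (32.56−17.49) = 11.64 − 15.07 = -3.43; fold change = 2^3.43 = 10.778
gene A has the largest |ΔΔCt| = 4.11.

0.058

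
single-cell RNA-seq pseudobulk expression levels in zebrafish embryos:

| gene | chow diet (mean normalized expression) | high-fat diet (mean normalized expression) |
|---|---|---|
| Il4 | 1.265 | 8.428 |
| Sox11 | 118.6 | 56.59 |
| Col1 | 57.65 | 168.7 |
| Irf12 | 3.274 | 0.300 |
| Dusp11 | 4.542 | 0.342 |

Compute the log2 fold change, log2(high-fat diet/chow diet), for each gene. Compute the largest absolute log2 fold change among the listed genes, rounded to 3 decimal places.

log2(8.428/1.265) = 2.736  (Il4)
log2(56.59/118.6) = -1.067  (Sox11)
log2(168.7/57.65) = 1.549  (Col1)
log2(0.300/3.274) = -3.448  (Irf12)
log2(0.342/4.542) = -3.731  (Dusp11)
The largest magnitude belongs to Dusp11.

3.731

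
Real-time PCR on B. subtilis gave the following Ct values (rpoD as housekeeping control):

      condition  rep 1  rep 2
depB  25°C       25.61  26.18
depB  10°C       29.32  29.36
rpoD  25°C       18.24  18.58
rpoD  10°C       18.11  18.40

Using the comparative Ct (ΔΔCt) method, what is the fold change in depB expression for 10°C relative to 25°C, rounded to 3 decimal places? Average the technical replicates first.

Mean Ct: depB 25°C 25.895; depB 10°C 29.340; rpoD 25°C 18.410; rpoD 10°C 18.255
ΔCt(25°C) = 25.895 − 18.410 = 7.485
ΔCt(10°C) = 29.340 − 18.255 = 11.085
ΔΔCt = 11.085 − 7.485 = 3.600
Fold change = 2^(−3.600) = 0.0825

0.082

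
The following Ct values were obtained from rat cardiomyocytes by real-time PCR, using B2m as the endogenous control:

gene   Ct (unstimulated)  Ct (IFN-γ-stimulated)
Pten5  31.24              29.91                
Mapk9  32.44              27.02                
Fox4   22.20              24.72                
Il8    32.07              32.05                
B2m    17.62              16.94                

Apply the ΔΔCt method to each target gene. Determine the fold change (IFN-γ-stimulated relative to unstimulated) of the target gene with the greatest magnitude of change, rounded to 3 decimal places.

26.723

Pten5: ΔΔCt = (29.91−16.94) − (31.24−17.62) = 12.97 − 13.62 = -0.65; fold change = 2^0.65 = 1.569
Mapk9: ΔΔCt = (27.02−16.94) − (32.44−17.62) = 10.08 − 14.82 = -4.74; fold change = 2^4.74 = 26.723
Fox4: ΔΔCt = (24.72−16.94) − (22.20−17.62) = 7.78 − 4.58 = 3.20; fold change = 2^-3.20 = 0.109
Il8: ΔΔCt = (32.05−16.94) − (32.07−17.62) = 15.11 − 14.45 = 0.66; fold change = 2^-0.66 = 0.633
Mapk9 has the largest |ΔΔCt| = 4.74.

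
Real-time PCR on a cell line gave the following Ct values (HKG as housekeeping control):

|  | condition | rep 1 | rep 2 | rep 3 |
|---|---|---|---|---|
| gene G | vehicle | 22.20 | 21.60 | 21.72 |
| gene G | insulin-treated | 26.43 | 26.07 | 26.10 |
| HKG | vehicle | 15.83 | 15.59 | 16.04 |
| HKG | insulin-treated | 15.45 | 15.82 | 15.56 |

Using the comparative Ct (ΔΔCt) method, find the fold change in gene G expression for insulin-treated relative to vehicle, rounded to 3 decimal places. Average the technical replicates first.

Mean Ct: gene G vehicle 21.840; gene G insulin-treated 26.200; HKG vehicle 15.820; HKG insulin-treated 15.610
ΔCt(vehicle) = 21.840 − 15.820 = 6.020
ΔCt(insulin-treated) = 26.200 − 15.610 = 10.590
ΔΔCt = 10.590 − 6.020 = 4.570
Fold change = 2^(−4.570) = 0.0421

0.042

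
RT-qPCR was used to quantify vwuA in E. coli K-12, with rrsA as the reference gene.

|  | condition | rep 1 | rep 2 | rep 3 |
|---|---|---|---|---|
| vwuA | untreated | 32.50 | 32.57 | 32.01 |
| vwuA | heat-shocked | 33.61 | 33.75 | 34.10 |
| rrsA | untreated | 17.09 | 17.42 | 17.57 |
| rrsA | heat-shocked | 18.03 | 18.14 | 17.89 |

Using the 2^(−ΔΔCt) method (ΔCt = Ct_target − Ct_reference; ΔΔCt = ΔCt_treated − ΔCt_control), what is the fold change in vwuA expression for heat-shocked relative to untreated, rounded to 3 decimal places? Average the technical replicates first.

Mean Ct: vwuA untreated 32.360; vwuA heat-shocked 33.820; rrsA untreated 17.360; rrsA heat-shocked 18.020
ΔCt(untreated) = 32.360 − 17.360 = 15.000
ΔCt(heat-shocked) = 33.820 − 18.020 = 15.800
ΔΔCt = 15.800 − 15.000 = 0.800
Fold change = 2^(−0.800) = 0.5743

0.574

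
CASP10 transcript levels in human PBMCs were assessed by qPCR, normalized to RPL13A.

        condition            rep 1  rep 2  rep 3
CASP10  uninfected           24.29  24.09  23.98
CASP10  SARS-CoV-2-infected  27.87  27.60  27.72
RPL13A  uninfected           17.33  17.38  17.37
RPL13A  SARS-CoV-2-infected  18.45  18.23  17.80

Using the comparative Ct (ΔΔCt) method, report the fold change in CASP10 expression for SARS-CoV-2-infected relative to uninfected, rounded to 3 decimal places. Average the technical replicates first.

0.143

Mean Ct: CASP10 uninfected 24.120; CASP10 SARS-CoV-2-infected 27.730; RPL13A uninfected 17.360; RPL13A SARS-CoV-2-infected 18.160
ΔCt(uninfected) = 24.120 − 17.360 = 6.760
ΔCt(SARS-CoV-2-infected) = 27.730 − 18.160 = 9.570
ΔΔCt = 9.570 − 6.760 = 2.810
Fold change = 2^(−2.810) = 0.1426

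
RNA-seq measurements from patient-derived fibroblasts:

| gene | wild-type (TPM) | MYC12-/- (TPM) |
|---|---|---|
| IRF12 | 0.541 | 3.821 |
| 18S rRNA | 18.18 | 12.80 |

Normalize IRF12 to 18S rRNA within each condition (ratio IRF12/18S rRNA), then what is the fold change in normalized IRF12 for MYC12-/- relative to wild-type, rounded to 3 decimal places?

10.031

IRF12/18S rRNA (wild-type) = 0.541 / 18.18 = 0.029758
IRF12/18S rRNA (MYC12-/-) = 3.821 / 12.80 = 0.29852
Fold change = 0.29852 / 0.029758 = 10.0314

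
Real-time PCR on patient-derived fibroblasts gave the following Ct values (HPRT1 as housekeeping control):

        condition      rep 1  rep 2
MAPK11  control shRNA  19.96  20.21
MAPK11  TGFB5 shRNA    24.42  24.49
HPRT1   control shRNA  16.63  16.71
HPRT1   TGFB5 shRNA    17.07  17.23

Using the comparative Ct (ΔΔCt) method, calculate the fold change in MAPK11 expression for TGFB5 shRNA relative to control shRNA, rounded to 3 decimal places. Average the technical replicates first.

Mean Ct: MAPK11 control shRNA 20.085; MAPK11 TGFB5 shRNA 24.455; HPRT1 control shRNA 16.670; HPRT1 TGFB5 shRNA 17.150
ΔCt(control shRNA) = 20.085 − 16.670 = 3.415
ΔCt(TGFB5 shRNA) = 24.455 − 17.150 = 7.305
ΔΔCt = 7.305 − 3.415 = 3.890
Fold change = 2^(−3.890) = 0.0675

0.067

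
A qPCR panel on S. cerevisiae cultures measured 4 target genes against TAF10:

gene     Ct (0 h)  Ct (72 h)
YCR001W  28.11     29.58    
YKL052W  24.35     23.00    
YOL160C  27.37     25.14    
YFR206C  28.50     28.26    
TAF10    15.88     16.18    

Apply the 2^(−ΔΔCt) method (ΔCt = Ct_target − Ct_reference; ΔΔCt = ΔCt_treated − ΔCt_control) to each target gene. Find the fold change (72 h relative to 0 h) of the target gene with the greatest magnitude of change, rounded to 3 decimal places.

YCR001W: ΔΔCt = (29.58−16.18) − (28.11−15.88) = 13.40 − 12.23 = 1.17; fold change = 2^-1.17 = 0.444
YKL052W: ΔΔCt = (23.00−16.18) − (24.35−15.88) = 6.82 − 8.47 = -1.65; fold change = 2^1.65 = 3.138
YOL160C: ΔΔCt = (25.14−16.18) − (27.37−15.88) = 8.96 − 11.49 = -2.53; fold change = 2^2.53 = 5.776
YFR206C: ΔΔCt = (28.26−16.18) − (28.50−15.88) = 12.08 − 12.62 = -0.54; fold change = 2^0.54 = 1.454
YOL160C has the largest |ΔΔCt| = 2.53.

5.776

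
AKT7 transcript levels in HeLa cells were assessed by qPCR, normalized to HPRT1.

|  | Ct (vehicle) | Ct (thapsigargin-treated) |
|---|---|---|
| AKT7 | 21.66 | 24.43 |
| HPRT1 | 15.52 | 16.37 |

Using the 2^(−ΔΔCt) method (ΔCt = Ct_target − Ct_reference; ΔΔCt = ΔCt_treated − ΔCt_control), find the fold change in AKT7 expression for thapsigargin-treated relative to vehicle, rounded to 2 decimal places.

0.26

ΔCt(vehicle) = 21.660 − 15.520 = 6.140
ΔCt(thapsigargin-treated) = 24.430 − 16.370 = 8.060
ΔΔCt = 8.060 − 6.140 = 1.920
Fold change = 2^(−1.920) = 0.264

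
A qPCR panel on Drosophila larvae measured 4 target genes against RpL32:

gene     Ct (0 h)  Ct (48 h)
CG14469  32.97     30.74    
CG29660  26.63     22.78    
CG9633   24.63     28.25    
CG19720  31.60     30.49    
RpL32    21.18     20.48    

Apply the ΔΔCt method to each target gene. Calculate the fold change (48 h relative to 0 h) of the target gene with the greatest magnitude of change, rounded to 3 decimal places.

0.050

CG14469: ΔΔCt = (30.74−20.48) − (32.97−21.18) = 10.26 − 11.79 = -1.53; fold change = 2^1.53 = 2.888
CG29660: ΔΔCt = (22.78−20.48) − (26.63−21.18) = 2.30 − 5.45 = -3.15; fold change = 2^3.15 = 8.877
CG9633: ΔΔCt = (28.25−20.48) − (24.63−21.18) = 7.77 − 3.45 = 4.32; fold change = 2^-4.32 = 0.050
CG19720: ΔΔCt = (30.49−20.48) − (31.60−21.18) = 10.01 − 10.42 = -0.41; fold change = 2^0.41 = 1.329
CG9633 has the largest |ΔΔCt| = 4.32.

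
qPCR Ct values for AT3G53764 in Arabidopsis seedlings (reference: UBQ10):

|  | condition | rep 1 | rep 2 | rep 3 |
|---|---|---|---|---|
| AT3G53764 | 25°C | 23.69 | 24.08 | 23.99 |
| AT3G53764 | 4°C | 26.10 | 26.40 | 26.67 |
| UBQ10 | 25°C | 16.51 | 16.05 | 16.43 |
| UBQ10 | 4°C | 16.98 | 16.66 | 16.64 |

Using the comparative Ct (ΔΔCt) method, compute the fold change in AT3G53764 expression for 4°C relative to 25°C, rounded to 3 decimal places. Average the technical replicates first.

Mean Ct: AT3G53764 25°C 23.920; AT3G53764 4°C 26.390; UBQ10 25°C 16.330; UBQ10 4°C 16.760
ΔCt(25°C) = 23.920 − 16.330 = 7.590
ΔCt(4°C) = 26.390 − 16.760 = 9.630
ΔΔCt = 9.630 − 7.590 = 2.040
Fold change = 2^(−2.040) = 0.2432

0.243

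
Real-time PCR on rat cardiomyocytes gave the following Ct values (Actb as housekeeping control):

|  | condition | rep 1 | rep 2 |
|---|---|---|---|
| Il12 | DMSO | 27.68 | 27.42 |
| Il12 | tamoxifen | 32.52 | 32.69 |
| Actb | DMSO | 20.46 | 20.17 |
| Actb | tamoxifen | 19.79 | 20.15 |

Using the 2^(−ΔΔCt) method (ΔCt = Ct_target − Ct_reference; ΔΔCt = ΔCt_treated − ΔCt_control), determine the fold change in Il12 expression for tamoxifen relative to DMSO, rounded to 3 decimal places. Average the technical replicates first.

Mean Ct: Il12 DMSO 27.550; Il12 tamoxifen 32.605; Actb DMSO 20.315; Actb tamoxifen 19.970
ΔCt(DMSO) = 27.550 − 20.315 = 7.235
ΔCt(tamoxifen) = 32.605 − 19.970 = 12.635
ΔΔCt = 12.635 − 7.235 = 5.400
Fold change = 2^(−5.400) = 0.0237

0.024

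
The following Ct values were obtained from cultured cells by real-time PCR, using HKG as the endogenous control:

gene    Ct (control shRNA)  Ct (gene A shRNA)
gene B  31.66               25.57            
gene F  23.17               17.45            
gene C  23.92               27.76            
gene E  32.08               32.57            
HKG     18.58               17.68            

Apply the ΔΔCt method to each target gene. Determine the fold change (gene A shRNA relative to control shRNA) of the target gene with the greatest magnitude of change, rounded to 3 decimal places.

36.504

gene B: ΔΔCt = (25.57−17.68) − (31.66−18.58) = 7.89 − 13.08 = -5.19; fold change = 2^5.19 = 36.504
gene F: ΔΔCt = (17.45−17.68) − (23.17−18.58) = -0.23 − 4.59 = -4.82; fold change = 2^4.82 = 28.246
gene C: ΔΔCt = (27.76−17.68) − (23.92−18.58) = 10.08 − 5.34 = 4.74; fold change = 2^-4.74 = 0.037
gene E: ΔΔCt = (32.57−17.68) − (32.08−18.58) = 14.89 − 13.50 = 1.39; fold change = 2^-1.39 = 0.382
gene B has the largest |ΔΔCt| = 5.19.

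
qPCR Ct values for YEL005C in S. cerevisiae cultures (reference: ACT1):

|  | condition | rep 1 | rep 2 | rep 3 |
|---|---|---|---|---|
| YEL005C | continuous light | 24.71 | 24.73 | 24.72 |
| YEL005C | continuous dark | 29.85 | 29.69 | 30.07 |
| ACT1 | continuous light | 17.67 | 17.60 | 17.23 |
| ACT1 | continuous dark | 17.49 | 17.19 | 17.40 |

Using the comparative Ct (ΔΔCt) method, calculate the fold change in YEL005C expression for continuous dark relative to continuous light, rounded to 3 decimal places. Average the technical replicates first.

0.026

Mean Ct: YEL005C continuous light 24.720; YEL005C continuous dark 29.870; ACT1 continuous light 17.500; ACT1 continuous dark 17.360
ΔCt(continuous light) = 24.720 − 17.500 = 7.220
ΔCt(continuous dark) = 29.870 − 17.360 = 12.510
ΔΔCt = 12.510 − 7.220 = 5.290
Fold change = 2^(−5.290) = 0.0256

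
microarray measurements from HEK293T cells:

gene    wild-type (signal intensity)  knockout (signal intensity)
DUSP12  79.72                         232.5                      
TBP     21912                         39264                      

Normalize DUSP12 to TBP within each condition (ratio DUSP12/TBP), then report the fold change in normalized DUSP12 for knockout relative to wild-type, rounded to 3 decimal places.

DUSP12/TBP (wild-type) = 79.72 / 21912 = 0.0036382
DUSP12/TBP (knockout) = 232.5 / 39264 = 0.0059215
Fold change = 0.0059215 / 0.0036382 = 1.6276

1.628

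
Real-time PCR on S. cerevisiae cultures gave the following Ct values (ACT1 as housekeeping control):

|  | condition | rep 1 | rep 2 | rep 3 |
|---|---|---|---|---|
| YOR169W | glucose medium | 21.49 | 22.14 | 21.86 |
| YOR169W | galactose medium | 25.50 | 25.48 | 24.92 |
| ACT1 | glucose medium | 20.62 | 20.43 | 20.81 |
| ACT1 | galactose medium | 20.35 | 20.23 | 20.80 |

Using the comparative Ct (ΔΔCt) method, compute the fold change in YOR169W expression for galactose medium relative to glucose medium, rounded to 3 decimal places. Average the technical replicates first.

Mean Ct: YOR169W glucose medium 21.830; YOR169W galactose medium 25.300; ACT1 glucose medium 20.620; ACT1 galactose medium 20.460
ΔCt(glucose medium) = 21.830 − 20.620 = 1.210
ΔCt(galactose medium) = 25.300 − 20.460 = 4.840
ΔΔCt = 4.840 − 1.210 = 3.630
Fold change = 2^(−3.630) = 0.0808

0.081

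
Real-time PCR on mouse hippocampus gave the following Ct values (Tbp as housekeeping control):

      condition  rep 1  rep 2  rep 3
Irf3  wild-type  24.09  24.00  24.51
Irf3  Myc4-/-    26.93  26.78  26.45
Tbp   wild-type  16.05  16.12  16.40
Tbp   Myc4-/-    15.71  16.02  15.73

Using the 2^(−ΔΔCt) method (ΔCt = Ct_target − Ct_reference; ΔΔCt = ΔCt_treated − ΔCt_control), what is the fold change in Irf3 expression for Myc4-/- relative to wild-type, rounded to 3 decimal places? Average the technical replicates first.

Mean Ct: Irf3 wild-type 24.200; Irf3 Myc4-/- 26.720; Tbp wild-type 16.190; Tbp Myc4-/- 15.820
ΔCt(wild-type) = 24.200 − 16.190 = 8.010
ΔCt(Myc4-/-) = 26.720 − 15.820 = 10.900
ΔΔCt = 10.900 − 8.010 = 2.890
Fold change = 2^(−2.890) = 0.1349

0.135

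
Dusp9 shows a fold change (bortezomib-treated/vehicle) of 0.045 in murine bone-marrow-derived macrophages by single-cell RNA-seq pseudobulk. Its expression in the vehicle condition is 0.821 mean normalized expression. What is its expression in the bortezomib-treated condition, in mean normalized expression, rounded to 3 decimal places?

0.037

bortezomib-treated expression = 0.821 × 0.045 = 0.037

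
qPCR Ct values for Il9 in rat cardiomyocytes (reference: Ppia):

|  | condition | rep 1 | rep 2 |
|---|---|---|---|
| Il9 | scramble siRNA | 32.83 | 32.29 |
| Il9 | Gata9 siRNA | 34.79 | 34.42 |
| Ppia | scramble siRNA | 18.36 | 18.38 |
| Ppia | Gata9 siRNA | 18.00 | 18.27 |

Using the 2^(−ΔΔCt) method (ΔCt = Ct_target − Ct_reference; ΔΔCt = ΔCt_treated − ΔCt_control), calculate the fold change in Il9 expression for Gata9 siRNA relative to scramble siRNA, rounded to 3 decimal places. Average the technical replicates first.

Mean Ct: Il9 scramble siRNA 32.560; Il9 Gata9 siRNA 34.605; Ppia scramble siRNA 18.370; Ppia Gata9 siRNA 18.135
ΔCt(scramble siRNA) = 32.560 − 18.370 = 14.190
ΔCt(Gata9 siRNA) = 34.605 − 18.135 = 16.470
ΔΔCt = 16.470 − 14.190 = 2.280
Fold change = 2^(−2.280) = 0.2059

0.206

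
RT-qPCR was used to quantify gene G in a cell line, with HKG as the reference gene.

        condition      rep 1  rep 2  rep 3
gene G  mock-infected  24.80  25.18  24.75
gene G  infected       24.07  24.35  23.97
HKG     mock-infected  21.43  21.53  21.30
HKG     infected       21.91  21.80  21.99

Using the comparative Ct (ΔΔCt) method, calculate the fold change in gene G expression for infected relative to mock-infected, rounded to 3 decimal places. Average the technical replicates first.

Mean Ct: gene G mock-infected 24.910; gene G infected 24.130; HKG mock-infected 21.420; HKG infected 21.900
ΔCt(mock-infected) = 24.910 − 21.420 = 3.490
ΔCt(infected) = 24.130 − 21.900 = 2.230
ΔΔCt = 2.230 − 3.490 = -1.260
Fold change = 2^(−(-1.260)) = 2^1.260 = 2.3950

2.395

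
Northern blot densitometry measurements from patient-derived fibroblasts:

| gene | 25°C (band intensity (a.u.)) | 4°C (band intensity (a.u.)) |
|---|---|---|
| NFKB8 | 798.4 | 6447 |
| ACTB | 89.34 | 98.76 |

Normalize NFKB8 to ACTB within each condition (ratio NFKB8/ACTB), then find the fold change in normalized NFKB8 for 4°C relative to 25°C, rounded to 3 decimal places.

NFKB8/ACTB (25°C) = 798.4 / 89.34 = 8.9366
NFKB8/ACTB (4°C) = 6447 / 98.76 = 65.279
Fold change = 65.279 / 8.9366 = 7.3047

7.305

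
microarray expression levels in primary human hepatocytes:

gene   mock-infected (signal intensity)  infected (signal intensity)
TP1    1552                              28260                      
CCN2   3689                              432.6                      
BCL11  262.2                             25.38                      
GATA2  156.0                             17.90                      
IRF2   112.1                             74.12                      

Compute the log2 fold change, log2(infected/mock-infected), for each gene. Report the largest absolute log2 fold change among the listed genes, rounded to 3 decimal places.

log2(28260/1552) = 4.187  (TP1)
log2(432.6/3689) = -3.092  (CCN2)
log2(25.38/262.2) = -3.369  (BCL11)
log2(17.90/156.0) = -3.124  (GATA2)
log2(74.12/112.1) = -0.597  (IRF2)
The largest magnitude belongs to TP1.

4.187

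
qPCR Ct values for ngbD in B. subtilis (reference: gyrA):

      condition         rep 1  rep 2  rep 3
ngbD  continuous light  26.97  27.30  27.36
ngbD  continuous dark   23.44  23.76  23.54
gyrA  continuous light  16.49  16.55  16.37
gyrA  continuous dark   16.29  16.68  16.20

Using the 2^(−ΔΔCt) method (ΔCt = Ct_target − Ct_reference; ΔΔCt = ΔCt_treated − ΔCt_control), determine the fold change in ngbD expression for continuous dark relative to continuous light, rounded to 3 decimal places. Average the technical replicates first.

Mean Ct: ngbD continuous light 27.210; ngbD continuous dark 23.580; gyrA continuous light 16.470; gyrA continuous dark 16.390
ΔCt(continuous light) = 27.210 − 16.470 = 10.740
ΔCt(continuous dark) = 23.580 − 16.390 = 7.190
ΔΔCt = 7.190 − 10.740 = -3.550
Fold change = 2^(−(-3.550)) = 2^3.550 = 11.7127

11.713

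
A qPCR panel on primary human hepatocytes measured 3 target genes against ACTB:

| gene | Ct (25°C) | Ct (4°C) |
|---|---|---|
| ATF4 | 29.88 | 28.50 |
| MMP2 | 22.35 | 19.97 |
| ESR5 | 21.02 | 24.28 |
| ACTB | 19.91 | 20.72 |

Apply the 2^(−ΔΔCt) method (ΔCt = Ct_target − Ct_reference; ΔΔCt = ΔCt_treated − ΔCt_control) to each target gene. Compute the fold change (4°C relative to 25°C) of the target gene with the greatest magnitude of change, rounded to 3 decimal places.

ATF4: ΔΔCt = (28.50−20.72) − (29.88−19.91) = 7.78 − 9.97 = -2.19; fold change = 2^2.19 = 4.563
MMP2: ΔΔCt = (19.97−20.72) − (22.35−19.91) = -0.75 − 2.44 = -3.19; fold change = 2^3.19 = 9.126
ESR5: ΔΔCt = (24.28−20.72) − (21.02−19.91) = 3.56 − 1.11 = 2.45; fold change = 2^-2.45 = 0.183
MMP2 has the largest |ΔΔCt| = 3.19.

9.126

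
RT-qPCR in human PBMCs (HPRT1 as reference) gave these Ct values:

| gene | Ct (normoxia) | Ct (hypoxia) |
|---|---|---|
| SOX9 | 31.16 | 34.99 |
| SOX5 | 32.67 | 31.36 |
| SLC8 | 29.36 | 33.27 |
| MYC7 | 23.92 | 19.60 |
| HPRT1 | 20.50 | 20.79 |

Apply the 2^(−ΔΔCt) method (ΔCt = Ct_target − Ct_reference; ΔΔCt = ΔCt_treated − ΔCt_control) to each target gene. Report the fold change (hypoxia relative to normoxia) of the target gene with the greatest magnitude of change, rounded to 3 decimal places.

24.420

SOX9: ΔΔCt = (34.99−20.79) − (31.16−20.50) = 14.20 − 10.66 = 3.54; fold change = 2^-3.54 = 0.086
SOX5: ΔΔCt = (31.36−20.79) − (32.67−20.50) = 10.57 − 12.17 = -1.60; fold change = 2^1.60 = 3.031
SLC8: ΔΔCt = (33.27−20.79) − (29.36−20.50) = 12.48 − 8.86 = 3.62; fold change = 2^-3.62 = 0.081
MYC7: ΔΔCt = (19.60−20.79) − (23.92−20.50) = -1.19 − 3.42 = -4.61; fold change = 2^4.61 = 24.420
MYC7 has the largest |ΔΔCt| = 4.61.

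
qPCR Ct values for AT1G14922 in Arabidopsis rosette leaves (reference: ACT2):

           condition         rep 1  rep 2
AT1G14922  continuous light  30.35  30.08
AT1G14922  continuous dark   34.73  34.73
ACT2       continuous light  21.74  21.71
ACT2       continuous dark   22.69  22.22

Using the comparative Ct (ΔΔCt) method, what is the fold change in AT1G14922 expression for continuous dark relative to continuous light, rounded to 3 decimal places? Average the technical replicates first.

Mean Ct: AT1G14922 continuous light 30.215; AT1G14922 continuous dark 34.730; ACT2 continuous light 21.725; ACT2 continuous dark 22.455
ΔCt(continuous light) = 30.215 − 21.725 = 8.490
ΔCt(continuous dark) = 34.730 − 22.455 = 12.275
ΔΔCt = 12.275 − 8.490 = 3.785
Fold change = 2^(−3.785) = 0.0725

0.073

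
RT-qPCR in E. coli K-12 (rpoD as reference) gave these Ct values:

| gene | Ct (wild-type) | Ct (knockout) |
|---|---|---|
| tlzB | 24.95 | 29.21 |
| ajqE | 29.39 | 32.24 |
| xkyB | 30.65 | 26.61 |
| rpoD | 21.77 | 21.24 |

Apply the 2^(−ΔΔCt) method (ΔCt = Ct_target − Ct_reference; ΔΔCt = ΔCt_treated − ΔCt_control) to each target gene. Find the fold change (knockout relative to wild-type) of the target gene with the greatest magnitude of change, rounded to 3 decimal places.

0.036

tlzB: ΔΔCt = (29.21−21.24) − (24.95−21.77) = 7.97 − 3.18 = 4.79; fold change = 2^-4.79 = 0.036
ajqE: ΔΔCt = (32.24−21.24) − (29.39−21.77) = 11.00 − 7.62 = 3.38; fold change = 2^-3.38 = 0.096
xkyB: ΔΔCt = (26.61−21.24) − (30.65−21.77) = 5.37 − 8.88 = -3.51; fold change = 2^3.51 = 11.392
tlzB has the largest |ΔΔCt| = 4.79.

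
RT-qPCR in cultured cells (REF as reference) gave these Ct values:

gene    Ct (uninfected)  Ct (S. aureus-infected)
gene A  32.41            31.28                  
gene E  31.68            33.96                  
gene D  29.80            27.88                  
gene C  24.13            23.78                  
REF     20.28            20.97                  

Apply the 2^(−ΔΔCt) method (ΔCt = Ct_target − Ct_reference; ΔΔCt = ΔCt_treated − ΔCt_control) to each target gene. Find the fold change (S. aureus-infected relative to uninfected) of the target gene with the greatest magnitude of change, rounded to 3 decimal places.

gene A: ΔΔCt = (31.28−20.97) − (32.41−20.28) = 10.31 − 12.13 = -1.82; fold change = 2^1.82 = 3.531
gene E: ΔΔCt = (33.96−20.97) − (31.68−20.28) = 12.99 − 11.40 = 1.59; fold change = 2^-1.59 = 0.332
gene D: ΔΔCt = (27.88−20.97) − (29.80−20.28) = 6.91 − 9.52 = -2.61; fold change = 2^2.61 = 6.105
gene C: ΔΔCt = (23.78−20.97) − (24.13−20.28) = 2.81 − 3.85 = -1.04; fold change = 2^1.04 = 2.056
gene D has the largest |ΔΔCt| = 2.61.

6.105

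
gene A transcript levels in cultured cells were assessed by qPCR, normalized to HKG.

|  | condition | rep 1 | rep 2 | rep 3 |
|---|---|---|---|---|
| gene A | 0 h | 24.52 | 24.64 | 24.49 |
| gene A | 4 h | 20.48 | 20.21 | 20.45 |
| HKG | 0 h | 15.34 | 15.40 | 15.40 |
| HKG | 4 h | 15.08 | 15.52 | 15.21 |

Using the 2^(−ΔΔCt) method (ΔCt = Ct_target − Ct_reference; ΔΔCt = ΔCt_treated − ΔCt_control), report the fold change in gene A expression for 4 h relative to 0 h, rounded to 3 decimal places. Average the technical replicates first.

16.679

Mean Ct: gene A 0 h 24.550; gene A 4 h 20.380; HKG 0 h 15.380; HKG 4 h 15.270
ΔCt(0 h) = 24.550 − 15.380 = 9.170
ΔCt(4 h) = 20.380 − 15.270 = 5.110
ΔΔCt = 5.110 − 9.170 = -4.060
Fold change = 2^(−(-4.060)) = 2^4.060 = 16.6795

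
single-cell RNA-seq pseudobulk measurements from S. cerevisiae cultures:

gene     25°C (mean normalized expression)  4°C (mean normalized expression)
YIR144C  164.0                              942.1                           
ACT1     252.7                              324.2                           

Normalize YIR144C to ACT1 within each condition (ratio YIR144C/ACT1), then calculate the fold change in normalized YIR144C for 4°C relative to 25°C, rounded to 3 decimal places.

YIR144C/ACT1 (25°C) = 164.0 / 252.7 = 0.64899
YIR144C/ACT1 (4°C) = 942.1 / 324.2 = 2.9059
Fold change = 2.9059 / 0.64899 = 4.4776

4.478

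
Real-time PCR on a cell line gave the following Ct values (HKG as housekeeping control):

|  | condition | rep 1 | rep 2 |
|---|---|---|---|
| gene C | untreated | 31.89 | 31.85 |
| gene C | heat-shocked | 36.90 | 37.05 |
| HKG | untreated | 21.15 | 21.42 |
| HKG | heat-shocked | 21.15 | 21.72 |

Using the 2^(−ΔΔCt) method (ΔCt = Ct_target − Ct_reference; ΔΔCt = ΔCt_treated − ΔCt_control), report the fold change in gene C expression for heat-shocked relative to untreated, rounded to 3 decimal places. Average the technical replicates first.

Mean Ct: gene C untreated 31.870; gene C heat-shocked 36.975; HKG untreated 21.285; HKG heat-shocked 21.435
ΔCt(untreated) = 31.870 − 21.285 = 10.585
ΔCt(heat-shocked) = 36.975 − 21.435 = 15.540
ΔΔCt = 15.540 − 10.585 = 4.955
Fold change = 2^(−4.955) = 0.0322

0.032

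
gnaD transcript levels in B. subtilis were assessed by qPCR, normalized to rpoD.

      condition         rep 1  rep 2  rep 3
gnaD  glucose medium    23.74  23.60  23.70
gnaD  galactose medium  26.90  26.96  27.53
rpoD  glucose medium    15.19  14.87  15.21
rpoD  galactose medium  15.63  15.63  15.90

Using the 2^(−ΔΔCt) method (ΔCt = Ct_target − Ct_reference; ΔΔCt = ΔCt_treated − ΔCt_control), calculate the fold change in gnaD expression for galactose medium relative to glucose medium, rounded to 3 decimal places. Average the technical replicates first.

0.142

Mean Ct: gnaD glucose medium 23.680; gnaD galactose medium 27.130; rpoD glucose medium 15.090; rpoD galactose medium 15.720
ΔCt(glucose medium) = 23.680 − 15.090 = 8.590
ΔCt(galactose medium) = 27.130 − 15.720 = 11.410
ΔΔCt = 11.410 − 8.590 = 2.820
Fold change = 2^(−2.820) = 0.1416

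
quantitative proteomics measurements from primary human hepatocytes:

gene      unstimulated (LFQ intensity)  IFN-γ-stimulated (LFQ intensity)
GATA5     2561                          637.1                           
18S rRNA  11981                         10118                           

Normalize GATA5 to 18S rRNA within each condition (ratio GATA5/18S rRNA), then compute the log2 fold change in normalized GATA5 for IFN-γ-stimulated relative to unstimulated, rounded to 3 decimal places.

GATA5/18S rRNA (unstimulated) = 2561 / 11981 = 0.21376
GATA5/18S rRNA (IFN-γ-stimulated) = 637.1 / 10118 = 0.062967
Fold change = 0.062967 / 0.21376 = 0.2946
log2(0.2946) = -1.7633

-1.763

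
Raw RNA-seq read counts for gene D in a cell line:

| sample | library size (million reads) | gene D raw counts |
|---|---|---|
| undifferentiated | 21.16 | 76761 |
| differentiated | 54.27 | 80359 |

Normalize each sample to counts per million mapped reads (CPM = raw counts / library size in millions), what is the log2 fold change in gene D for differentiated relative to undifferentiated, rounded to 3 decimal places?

-1.293

CPM(undifferentiated) = 76761 / 21.16 = 3627.6465
CPM(differentiated) = 80359 / 54.27 = 1480.7260
Fold change = 1480.7260 / 3627.6465 = 0.40818
log2(0.40818) = -1.2927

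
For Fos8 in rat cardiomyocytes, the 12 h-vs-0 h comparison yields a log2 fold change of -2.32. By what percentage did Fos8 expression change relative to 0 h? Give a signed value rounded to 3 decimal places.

Fold change = 2^(-2.32) = 0.2003
Percent change = (FC − 1) × 100% = (0.2003 − 1) × 100 = -79.973%

-79.973%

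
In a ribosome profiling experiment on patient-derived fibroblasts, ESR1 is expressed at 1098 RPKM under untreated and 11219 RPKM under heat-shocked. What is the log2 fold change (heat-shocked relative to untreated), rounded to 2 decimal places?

3.35

Fold change = 11219 / 1098 = 10.2177
log2(10.2177) = 3.353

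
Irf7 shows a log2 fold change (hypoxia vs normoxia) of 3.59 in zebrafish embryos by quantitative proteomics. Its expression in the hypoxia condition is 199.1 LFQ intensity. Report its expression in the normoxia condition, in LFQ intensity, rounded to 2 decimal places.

16.53

Fold change = 2^(3.59) = 12.0420
normoxia expression = 199.1 / 12.0420 = 16.53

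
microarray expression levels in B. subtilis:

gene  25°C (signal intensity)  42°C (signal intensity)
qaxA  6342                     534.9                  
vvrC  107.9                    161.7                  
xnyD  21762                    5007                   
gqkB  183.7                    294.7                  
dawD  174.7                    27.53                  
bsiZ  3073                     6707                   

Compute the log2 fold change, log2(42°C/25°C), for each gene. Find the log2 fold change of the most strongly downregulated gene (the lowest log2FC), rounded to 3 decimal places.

-3.568

log2(534.9/6342) = -3.568  (qaxA)
log2(161.7/107.9) = 0.584  (vvrC)
log2(5007/21762) = -2.120  (xnyD)
log2(294.7/183.7) = 0.682  (gqkB)
log2(27.53/174.7) = -2.666  (dawD)
log2(6707/3073) = 1.126  (bsiZ)
qaxA is most strongly downregulated.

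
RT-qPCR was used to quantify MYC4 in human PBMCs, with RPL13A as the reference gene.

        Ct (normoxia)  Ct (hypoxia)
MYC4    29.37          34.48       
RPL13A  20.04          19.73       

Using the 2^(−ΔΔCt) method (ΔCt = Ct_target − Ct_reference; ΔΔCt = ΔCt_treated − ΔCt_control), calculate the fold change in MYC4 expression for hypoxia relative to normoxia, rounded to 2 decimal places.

ΔCt(normoxia) = 29.370 − 20.040 = 9.330
ΔCt(hypoxia) = 34.480 − 19.730 = 14.750
ΔΔCt = 14.750 − 9.330 = 5.420
Fold change = 2^(−5.420) = 0.023

0.02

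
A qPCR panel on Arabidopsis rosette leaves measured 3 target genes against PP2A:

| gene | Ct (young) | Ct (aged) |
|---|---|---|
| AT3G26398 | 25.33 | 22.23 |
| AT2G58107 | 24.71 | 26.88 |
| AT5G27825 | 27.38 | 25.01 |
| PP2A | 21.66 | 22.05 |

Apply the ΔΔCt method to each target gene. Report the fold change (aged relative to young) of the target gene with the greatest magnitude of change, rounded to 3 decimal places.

11.236

AT3G26398: ΔΔCt = (22.23−22.05) − (25.33−21.66) = 0.18 − 3.67 = -3.49; fold change = 2^3.49 = 11.236
AT2G58107: ΔΔCt = (26.88−22.05) − (24.71−21.66) = 4.83 − 3.05 = 1.78; fold change = 2^-1.78 = 0.291
AT5G27825: ΔΔCt = (25.01−22.05) − (27.38−21.66) = 2.96 − 5.72 = -2.76; fold change = 2^2.76 = 6.774
AT3G26398 has the largest |ΔΔCt| = 3.49.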